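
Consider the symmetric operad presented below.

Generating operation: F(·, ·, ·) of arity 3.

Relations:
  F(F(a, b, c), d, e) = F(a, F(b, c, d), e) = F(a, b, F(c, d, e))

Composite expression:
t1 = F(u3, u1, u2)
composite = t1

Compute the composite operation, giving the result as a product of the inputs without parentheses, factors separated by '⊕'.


u3 ⊕ u1 ⊕ u2

All parenthesizations of F agree; list the u-inputs left to right.
F(u3, u1, u2) spells out as u3 ⊕ u1 ⊕ u2


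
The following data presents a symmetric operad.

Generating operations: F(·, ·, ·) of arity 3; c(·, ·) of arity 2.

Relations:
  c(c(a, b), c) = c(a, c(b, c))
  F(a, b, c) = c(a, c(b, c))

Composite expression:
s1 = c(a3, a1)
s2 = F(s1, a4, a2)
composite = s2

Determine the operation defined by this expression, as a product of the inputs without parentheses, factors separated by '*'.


Under associativity of F, the answer is the a's in reading order.
c(a3, a1) collapses to a3 * a1
F(c(a3, a1), a4, a2) collapses to a3 * a1 * a4 * a2

a3 * a1 * a4 * a2


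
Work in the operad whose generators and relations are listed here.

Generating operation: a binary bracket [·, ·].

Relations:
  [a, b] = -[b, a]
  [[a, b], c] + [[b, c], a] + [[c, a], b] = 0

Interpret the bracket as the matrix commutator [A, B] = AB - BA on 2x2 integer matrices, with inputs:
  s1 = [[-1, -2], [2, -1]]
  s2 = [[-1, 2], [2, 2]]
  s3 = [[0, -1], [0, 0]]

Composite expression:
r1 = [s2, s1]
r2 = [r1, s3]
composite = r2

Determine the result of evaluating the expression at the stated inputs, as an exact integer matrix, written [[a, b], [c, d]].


[[6, -16], [0, -6]]

[s2, s1] = [[8, 6], [6, -8]]
[[s2, s1], s3] = [[6, -16], [0, -6]]


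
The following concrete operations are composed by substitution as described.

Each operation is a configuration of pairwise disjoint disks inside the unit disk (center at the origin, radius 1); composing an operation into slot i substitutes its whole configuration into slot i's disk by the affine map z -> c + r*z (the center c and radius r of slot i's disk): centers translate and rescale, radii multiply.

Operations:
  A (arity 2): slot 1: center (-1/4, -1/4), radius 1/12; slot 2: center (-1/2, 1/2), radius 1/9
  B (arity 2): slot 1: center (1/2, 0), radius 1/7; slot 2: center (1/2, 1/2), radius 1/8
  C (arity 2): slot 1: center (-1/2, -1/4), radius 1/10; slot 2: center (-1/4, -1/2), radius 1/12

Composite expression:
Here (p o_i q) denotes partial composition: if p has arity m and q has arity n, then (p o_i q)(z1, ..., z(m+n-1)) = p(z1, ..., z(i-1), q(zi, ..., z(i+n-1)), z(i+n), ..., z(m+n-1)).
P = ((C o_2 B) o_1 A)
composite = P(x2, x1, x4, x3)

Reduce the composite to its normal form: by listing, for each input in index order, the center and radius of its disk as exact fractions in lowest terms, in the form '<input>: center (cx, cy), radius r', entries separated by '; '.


Each x-disk chains the slot maps above it in C; radii multiply.
tracing x2 down its 2-map path: center (-21/40, -11/40), radius 1/120
tracing x1 down its 2-map path: center (-11/20, -1/5), radius 1/90
tracing x4 down its 2-map path: center (-5/24, -1/2), radius 1/84
tracing x3 down its 2-map path: center (-5/24, -11/24), radius 1/96

x1: center (-11/20, -1/5), radius 1/90; x2: center (-21/40, -11/40), radius 1/120; x3: center (-5/24, -11/24), radius 1/96; x4: center (-5/24, -1/2), radius 1/84


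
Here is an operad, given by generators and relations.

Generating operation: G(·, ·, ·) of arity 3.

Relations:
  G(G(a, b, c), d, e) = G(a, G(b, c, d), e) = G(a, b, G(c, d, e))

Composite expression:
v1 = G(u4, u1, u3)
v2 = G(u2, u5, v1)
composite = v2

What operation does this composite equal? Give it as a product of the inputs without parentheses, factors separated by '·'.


u2 · u5 · u4 · u1 · u3

The G-tree's shape is irrelevant; the u-reading-order decides.
G(u4, u1, u3) unparenthesizes to u4 · u1 · u3
G(u2, u5, G(u4, u1, u3)) unparenthesizes to u2 · u5 · u4 · u1 · u3


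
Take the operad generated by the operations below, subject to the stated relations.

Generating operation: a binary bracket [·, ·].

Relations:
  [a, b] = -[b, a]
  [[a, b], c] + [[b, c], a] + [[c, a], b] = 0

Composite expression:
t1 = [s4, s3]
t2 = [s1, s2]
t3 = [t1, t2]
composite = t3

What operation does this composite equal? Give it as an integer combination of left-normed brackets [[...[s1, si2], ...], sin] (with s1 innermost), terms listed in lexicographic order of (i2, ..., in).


[[[s1, s2], s3], s4] - [[[s1, s2], s4], s3]

Expand each bracket as ab - ba; the s1-initial words give the coefficients.
Composite bracket: [[s4, s3], [s1, s2]]
Applying ab - ba throughout gives 8 signed words (2^3 = 8).
The s1-initial words carry the normal form:
  word s1s2s3s4 has sign +1, contributing +[[[s1, s2], s3], s4]
  word s1s2s4s3 has sign -1, contributing -[[[s1, s2], s4], s3]


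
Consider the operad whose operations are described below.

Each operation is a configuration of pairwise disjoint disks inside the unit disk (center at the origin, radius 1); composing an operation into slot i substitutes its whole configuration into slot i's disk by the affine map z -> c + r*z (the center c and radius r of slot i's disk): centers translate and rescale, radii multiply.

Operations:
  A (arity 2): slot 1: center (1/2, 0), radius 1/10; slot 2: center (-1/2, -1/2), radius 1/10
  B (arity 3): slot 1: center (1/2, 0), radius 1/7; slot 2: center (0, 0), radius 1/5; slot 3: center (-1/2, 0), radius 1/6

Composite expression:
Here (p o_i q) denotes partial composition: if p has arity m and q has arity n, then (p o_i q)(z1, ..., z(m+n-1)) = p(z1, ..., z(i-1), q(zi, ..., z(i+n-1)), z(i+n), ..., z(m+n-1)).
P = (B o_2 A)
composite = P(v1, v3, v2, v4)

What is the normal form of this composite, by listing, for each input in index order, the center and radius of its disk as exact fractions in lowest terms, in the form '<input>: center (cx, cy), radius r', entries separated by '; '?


v1: center (1/2, 0), radius 1/7; v2: center (-1/10, -1/10), radius 1/50; v3: center (1/10, 0), radius 1/50; v4: center (-1/2, 0), radius 1/6

Affine substitution under B: radii multiply and v-centers shift.
tracing v1 down its 1-map path: center (1/2, 0), radius 1/7
tracing v3 down its 2-map path: center (1/10, 0), radius 1/50
tracing v2 down its 2-map path: center (-1/10, -1/10), radius 1/50
tracing v4 down its 1-map path: center (-1/2, 0), radius 1/6


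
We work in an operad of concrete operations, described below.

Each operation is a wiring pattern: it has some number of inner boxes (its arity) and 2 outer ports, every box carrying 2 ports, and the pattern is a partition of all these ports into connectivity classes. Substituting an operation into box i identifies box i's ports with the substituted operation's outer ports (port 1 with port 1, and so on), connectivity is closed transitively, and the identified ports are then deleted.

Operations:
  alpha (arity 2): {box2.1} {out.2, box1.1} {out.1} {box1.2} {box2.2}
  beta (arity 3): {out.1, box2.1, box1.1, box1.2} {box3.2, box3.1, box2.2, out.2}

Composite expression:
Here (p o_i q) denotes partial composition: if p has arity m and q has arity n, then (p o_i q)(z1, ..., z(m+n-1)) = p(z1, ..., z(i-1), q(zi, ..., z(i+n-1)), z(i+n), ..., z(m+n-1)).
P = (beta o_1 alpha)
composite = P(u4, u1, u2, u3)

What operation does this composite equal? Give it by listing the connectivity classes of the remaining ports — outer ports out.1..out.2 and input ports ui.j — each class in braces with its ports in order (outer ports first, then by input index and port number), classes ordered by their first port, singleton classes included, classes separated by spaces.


{out.1, u2.1, u4.1} {out.2, u2.2, u3.1, u3.2} {u1.1} {u1.2} {u4.2}


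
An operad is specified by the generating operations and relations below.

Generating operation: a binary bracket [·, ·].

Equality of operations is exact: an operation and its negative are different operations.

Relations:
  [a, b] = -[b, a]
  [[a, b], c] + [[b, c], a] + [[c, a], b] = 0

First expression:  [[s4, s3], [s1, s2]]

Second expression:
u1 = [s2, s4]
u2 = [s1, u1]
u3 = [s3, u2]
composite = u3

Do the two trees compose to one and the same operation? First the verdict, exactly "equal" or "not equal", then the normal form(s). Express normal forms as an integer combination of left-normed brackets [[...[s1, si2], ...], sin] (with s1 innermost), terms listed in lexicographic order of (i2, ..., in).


not equal: they reduce to [[[s1, s2], s3], s4] - [[[s1, s2], s4], s3] and -[[[s1, s2], s4], s3] + [[[s1, s4], s2], s3]

Normal form of the first expression: [[[s1, s2], s3], s4] - [[[s1, s2], s4], s3]
Normal form of the second expression: -[[[s1, s2], s4], s3] + [[[s1, s4], s2], s3]
Different reductions; not equal.


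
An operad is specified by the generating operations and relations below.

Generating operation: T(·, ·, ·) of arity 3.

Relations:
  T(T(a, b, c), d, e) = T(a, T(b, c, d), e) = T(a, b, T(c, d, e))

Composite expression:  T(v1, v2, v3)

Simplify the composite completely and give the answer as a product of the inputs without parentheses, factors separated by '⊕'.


v1 ⊕ v2 ⊕ v3


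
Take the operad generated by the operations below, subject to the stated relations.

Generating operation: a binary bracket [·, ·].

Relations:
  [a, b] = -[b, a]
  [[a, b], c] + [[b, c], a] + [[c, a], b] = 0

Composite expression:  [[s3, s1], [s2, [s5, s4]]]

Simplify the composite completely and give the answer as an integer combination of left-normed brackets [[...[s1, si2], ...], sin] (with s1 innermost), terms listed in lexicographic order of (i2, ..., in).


Expand each bracket as ab - ba; the s1-initial words give the coefficients.
Composite bracket: [[s3, s1], [s2, [s5, s4]]]
Applying ab - ba throughout gives 16 signed words (2^4 = 16).
Collect the words opening with s1:
  from s1s3s2s4s5, sign +1: term +[[[[s1, s3], s2], s4], s5]
  from s1s3s2s5s4, sign -1: term -[[[[s1, s3], s2], s5], s4]
  from s1s3s4s5s2, sign -1: term -[[[[s1, s3], s4], s5], s2]
  from s1s3s5s4s2, sign +1: term +[[[[s1, s3], s5], s4], s2]

[[[[s1, s3], s2], s4], s5] - [[[[s1, s3], s2], s5], s4] - [[[[s1, s3], s4], s5], s2] + [[[[s1, s3], s5], s4], s2]


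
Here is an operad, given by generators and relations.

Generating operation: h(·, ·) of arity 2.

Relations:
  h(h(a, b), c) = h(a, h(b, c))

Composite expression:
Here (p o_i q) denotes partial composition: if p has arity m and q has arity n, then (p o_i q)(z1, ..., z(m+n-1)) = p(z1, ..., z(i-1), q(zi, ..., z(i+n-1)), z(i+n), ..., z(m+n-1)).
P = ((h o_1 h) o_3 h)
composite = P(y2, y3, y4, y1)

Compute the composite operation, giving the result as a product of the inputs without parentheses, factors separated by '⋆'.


y2 ⋆ y3 ⋆ y4 ⋆ y1

All parenthesizations of h agree; list the y-inputs left to right.
h(y2, y3) spells out as y2 ⋆ y3
h(y4, y1) spells out as y4 ⋆ y1
h(h(y2, y3), h(y4, y1)) spells out as y2 ⋆ y3 ⋆ y4 ⋆ y1


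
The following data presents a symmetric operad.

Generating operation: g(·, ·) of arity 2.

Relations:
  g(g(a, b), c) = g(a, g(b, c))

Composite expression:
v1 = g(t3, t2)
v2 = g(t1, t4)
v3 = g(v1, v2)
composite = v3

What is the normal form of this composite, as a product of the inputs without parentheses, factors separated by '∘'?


t3 ∘ t2 ∘ t1 ∘ t4


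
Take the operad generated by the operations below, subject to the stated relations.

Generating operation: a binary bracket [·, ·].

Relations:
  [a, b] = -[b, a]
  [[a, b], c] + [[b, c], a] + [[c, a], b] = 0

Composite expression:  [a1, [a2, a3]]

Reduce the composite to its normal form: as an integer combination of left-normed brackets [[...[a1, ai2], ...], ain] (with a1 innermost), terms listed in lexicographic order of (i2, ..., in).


Skip Jacobi rewriting: expand, keep a1-initial words, read off terms.
Composite bracket: [a1, [a2, a3]]
The bracket unfolds into 4 signed words via [a, b] = ab - ba (2^2 = 4).
Coefficients come from the a1-initial words:
  a1a2a3 appears with sign +1, giving the term +[[a1, a2], a3]
  a1a3a2 appears with sign -1, giving the term -[[a1, a3], a2]

[[a1, a2], a3] - [[a1, a3], a2]


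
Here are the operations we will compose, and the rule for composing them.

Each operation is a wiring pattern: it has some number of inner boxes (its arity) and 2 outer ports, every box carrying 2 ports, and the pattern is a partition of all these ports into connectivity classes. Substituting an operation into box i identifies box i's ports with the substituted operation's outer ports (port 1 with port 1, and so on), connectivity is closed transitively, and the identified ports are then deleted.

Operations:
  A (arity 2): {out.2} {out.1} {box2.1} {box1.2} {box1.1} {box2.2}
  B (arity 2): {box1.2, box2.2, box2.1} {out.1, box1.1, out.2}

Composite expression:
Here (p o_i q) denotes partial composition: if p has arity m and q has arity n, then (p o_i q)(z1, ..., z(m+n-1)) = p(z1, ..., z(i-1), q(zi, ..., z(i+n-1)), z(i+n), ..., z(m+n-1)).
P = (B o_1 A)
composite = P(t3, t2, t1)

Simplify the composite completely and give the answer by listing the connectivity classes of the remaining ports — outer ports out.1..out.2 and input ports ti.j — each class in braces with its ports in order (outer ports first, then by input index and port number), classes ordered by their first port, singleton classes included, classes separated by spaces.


Treat the ports identified at B as solder joints: merge, then drop.
through A, on inputs (t3, t2): {out.1} {out.2} {t2.1} {t2.2} {t3.1} {t3.2} (out.j = stage outer ports)
through B, on inputs (t3, t2, t1): {out.1, out.2} {t1.1, t1.2} {t2.1} {t2.2} {t3.1} {t3.2} (out.j = stage outer ports)

{out.1, out.2} {t1.1, t1.2} {t2.1} {t2.2} {t3.1} {t3.2}


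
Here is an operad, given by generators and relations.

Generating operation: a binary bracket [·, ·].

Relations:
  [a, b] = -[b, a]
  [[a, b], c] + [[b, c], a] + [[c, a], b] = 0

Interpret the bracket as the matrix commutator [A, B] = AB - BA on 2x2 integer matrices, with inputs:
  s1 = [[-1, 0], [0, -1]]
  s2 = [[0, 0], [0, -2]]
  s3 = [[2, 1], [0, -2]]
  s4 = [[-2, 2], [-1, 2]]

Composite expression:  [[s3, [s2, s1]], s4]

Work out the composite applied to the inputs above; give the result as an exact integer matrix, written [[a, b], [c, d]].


[[0, 0], [0, 0]]

[s2, s1] = [[0, 0], [0, 0]]
[s3, [s2, s1]] = [[0, 0], [0, 0]]
[[s3, [s2, s1]], s4] = [[0, 0], [0, 0]]


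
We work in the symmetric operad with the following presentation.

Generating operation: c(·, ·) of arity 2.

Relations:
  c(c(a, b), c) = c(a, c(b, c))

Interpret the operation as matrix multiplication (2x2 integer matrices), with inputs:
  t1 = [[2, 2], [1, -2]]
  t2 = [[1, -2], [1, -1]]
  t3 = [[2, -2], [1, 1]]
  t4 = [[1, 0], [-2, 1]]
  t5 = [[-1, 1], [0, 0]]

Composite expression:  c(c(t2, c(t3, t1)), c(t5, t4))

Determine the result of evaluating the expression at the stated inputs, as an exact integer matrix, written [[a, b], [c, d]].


[[12, -4], [3, -1]]

c(t3, t1) = [[2, 8], [3, 0]]
c(t2, c(t3, t1)) = [[-4, 8], [-1, 8]]
c(t5, t4) = [[-3, 1], [0, 0]]
c(c(t2, c(t3, t1)), c(t5, t4)) = [[12, -4], [3, -1]]


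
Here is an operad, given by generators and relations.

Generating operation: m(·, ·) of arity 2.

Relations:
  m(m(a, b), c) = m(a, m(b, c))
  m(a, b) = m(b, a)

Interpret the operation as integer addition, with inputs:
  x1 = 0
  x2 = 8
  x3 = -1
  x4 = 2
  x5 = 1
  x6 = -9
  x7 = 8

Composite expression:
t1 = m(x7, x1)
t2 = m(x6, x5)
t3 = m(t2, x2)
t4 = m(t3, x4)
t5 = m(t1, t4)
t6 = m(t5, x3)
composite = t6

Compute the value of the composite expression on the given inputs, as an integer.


m(x7, x1) = 8
m(x6, x5) = -8
m(m(x6, x5), x2) = 0
m(m(m(x6, x5), x2), x4) = 2
m(m(x7, x1), m(m(m(x6, x5), x2), x4)) = 10
m(m(m(x7, x1), m(m(m(x6, x5), x2), x4)), x3) = 9

9


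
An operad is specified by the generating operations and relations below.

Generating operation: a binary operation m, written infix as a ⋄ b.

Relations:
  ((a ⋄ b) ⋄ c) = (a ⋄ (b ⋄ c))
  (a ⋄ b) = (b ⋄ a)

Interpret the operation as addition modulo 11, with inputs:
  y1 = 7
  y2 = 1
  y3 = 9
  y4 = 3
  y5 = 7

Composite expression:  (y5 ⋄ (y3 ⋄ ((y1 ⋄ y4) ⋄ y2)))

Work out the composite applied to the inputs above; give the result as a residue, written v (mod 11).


5 (mod 11)

(y1 ⋄ y4) = 10
((y1 ⋄ y4) ⋄ y2) = 0
(y3 ⋄ ((y1 ⋄ y4) ⋄ y2)) = 9
(y5 ⋄ (y3 ⋄ ((y1 ⋄ y4) ⋄ y2))) = 5


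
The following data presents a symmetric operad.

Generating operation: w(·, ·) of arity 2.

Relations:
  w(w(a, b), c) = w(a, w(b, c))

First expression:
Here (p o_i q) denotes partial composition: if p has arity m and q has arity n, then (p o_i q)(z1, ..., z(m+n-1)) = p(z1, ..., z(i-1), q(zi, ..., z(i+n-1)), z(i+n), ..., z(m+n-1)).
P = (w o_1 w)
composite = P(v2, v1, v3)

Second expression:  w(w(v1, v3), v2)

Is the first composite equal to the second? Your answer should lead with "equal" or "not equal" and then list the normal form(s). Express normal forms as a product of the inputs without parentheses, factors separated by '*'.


not equal: they reduce to v2 * v1 * v3 and v1 * v3 * v2

In normal form, the first expression is v2 * v1 * v3
In normal form, the second expression is v1 * v3 * v2
Different reductions; not equal.


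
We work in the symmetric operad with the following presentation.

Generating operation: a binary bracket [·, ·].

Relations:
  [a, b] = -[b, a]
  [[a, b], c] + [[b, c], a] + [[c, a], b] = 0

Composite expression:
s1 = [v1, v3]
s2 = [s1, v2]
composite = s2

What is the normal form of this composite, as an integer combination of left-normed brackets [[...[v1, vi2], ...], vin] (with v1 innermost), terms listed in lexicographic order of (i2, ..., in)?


[[v1, v3], v2]


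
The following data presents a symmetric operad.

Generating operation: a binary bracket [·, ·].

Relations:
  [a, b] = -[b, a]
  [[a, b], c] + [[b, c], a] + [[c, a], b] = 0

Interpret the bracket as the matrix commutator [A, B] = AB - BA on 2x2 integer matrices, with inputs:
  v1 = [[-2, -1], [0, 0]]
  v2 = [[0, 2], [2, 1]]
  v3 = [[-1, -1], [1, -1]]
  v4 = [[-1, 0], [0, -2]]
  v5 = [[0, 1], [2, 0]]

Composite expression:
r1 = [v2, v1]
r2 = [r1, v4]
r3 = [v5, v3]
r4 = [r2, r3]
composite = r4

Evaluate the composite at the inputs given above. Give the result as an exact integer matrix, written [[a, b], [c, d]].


[v2, v1] = [[2, 5], [-4, -2]]
[[v2, v1], v4] = [[0, -5], [-4, 0]]
[v5, v3] = [[3, 0], [0, -3]]
[[[v2, v1], v4], [v5, v3]] = [[0, 30], [-24, 0]]

[[0, 30], [-24, 0]]


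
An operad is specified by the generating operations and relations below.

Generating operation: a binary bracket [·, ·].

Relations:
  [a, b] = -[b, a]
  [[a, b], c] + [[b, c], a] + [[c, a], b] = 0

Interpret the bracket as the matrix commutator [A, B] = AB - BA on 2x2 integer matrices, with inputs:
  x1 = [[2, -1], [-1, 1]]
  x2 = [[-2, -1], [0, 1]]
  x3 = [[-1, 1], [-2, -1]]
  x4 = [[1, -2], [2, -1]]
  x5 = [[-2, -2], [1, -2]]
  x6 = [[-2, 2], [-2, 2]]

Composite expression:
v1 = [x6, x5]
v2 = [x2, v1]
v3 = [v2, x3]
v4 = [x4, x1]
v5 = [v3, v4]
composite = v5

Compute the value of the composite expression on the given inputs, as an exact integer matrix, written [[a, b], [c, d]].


[[-32, 64], [-480, 32]]

[x6, x5] = [[-2, 8], [4, 2]]
[x2, [x6, x5]] = [[-4, -28], [12, 4]]
[[x2, [x6, x5]], x3] = [[44, -8], [-16, -44]]
[x4, x1] = [[4, 0], [4, -4]]
[[[x2, [x6, x5]], x3], [x4, x1]] = [[-32, 64], [-480, 32]]


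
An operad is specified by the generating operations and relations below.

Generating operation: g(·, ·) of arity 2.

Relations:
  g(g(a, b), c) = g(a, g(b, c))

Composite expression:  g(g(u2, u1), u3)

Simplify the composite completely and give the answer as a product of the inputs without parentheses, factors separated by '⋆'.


u2 ⋆ u1 ⋆ u3

Key point: g is associative — brackets drop, the u-order remains.
g(u2, u1) reduces to u2 ⋆ u1
g(g(u2, u1), u3) reduces to u2 ⋆ u1 ⋆ u3


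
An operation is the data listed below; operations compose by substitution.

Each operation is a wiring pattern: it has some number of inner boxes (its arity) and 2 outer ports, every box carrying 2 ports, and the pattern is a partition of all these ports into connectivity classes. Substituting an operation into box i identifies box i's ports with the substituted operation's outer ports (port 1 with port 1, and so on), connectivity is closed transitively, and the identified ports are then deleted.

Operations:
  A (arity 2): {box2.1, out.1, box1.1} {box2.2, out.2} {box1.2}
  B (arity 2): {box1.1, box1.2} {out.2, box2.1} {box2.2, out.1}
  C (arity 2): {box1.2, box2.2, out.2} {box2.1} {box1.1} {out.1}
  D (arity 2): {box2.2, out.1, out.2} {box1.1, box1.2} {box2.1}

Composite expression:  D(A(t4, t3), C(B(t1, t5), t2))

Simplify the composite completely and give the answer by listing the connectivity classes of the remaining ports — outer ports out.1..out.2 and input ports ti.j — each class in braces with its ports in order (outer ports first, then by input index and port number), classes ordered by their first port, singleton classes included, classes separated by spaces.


{out.1, out.2, t2.2, t5.1} {t1.1, t1.2} {t2.1} {t3.1, t3.2, t4.1} {t4.2} {t5.2}

Substituting into D glues patterns; closure does the rest.
after A, the pattern on (t4, t3) reads {out.1, t3.1, t4.1} {out.2, t3.2} {t4.2} (out.j = its outer ports)
after B, the pattern on (t1, t5) reads {out.1, t5.2} {out.2, t5.1} {t1.1, t1.2} (out.j = its outer ports)
after C, the pattern on (t1, t5, t2) reads {out.1} {out.2, t2.2, t5.1} {t1.1, t1.2} {t2.1} {t5.2} (out.j = its outer ports)
after D, the pattern on (t4, t3, t1, t5, t2) reads {out.1, out.2, t2.2, t5.1} {t1.1, t1.2} {t2.1} {t3.1, t3.2, t4.1} {t4.2} {t5.2} (out.j = its outer ports)


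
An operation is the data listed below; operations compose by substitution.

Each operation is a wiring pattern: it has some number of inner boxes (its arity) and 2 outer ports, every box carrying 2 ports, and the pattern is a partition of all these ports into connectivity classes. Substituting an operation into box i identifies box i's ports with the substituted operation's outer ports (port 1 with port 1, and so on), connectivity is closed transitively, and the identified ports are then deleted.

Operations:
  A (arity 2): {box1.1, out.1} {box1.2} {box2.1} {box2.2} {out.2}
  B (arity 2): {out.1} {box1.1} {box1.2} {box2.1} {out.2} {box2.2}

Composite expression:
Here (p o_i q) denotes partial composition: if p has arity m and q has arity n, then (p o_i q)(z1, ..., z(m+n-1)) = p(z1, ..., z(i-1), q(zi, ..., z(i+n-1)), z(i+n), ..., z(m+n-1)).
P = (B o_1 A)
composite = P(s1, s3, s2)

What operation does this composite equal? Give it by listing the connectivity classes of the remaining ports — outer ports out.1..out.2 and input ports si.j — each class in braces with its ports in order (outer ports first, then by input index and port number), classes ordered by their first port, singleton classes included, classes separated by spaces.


{out.1} {out.2} {s1.1} {s1.2} {s2.1} {s2.2} {s3.1} {s3.2}


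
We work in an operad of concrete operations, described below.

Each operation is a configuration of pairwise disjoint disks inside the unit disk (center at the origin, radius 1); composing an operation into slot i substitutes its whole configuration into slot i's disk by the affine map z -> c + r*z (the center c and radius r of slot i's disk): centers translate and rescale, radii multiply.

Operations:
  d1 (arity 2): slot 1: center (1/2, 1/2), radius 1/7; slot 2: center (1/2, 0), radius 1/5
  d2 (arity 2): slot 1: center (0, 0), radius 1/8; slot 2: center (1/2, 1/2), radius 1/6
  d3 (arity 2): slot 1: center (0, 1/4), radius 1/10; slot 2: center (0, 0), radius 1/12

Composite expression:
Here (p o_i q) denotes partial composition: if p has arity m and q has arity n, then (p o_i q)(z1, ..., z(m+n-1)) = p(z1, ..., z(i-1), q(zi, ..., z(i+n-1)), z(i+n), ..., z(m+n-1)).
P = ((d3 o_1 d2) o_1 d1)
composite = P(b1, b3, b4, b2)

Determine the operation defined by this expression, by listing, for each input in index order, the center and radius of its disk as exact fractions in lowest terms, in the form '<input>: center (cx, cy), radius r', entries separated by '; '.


Affine substitution under d3: radii multiply and b-centers shift.
b1 passes through 3 substitutions, ending at center (1/160, 41/160), radius 1/560
b3 passes through 3 substitutions, ending at center (1/160, 1/4), radius 1/400
b4 passes through 2 substitutions, ending at center (1/20, 3/10), radius 1/60
b2 passes through 1 substitution, ending at center (0, 0), radius 1/12

b1: center (1/160, 41/160), radius 1/560; b2: center (0, 0), radius 1/12; b3: center (1/160, 1/4), radius 1/400; b4: center (1/20, 3/10), radius 1/60


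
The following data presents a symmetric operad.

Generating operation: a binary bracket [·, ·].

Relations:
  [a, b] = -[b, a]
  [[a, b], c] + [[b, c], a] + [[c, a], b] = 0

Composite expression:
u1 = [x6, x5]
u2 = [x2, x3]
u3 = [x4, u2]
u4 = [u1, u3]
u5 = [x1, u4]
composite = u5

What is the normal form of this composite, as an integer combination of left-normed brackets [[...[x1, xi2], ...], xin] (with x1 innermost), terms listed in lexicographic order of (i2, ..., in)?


-[[[[[x1, x2], x3], x4], x5], x6] + [[[[[x1, x2], x3], x4], x6], x5] + [[[[[x1, x3], x2], x4], x5], x6] - [[[[[x1, x3], x2], x4], x6], x5] + [[[[[x1, x4], x2], x3], x5], x6] - [[[[[x1, x4], x2], x3], x6], x5] - [[[[[x1, x4], x3], x2], x5], x6] + [[[[[x1, x4], x3], x2], x6], x5] + [[[[[x1, x5], x6], x2], x3], x4] - [[[[[x1, x5], x6], x3], x2], x4] - [[[[[x1, x5], x6], x4], x2], x3] + [[[[[x1, x5], x6], x4], x3], x2] - [[[[[x1, x6], x5], x2], x3], x4] + [[[[[x1, x6], x5], x3], x2], x4] + [[[[[x1, x6], x5], x4], x2], x3] - [[[[[x1, x6], x5], x4], x3], x2]

A multilinear Lie element is pinned by x1-initial words (x1 innermost).
Composite bracket: [x1, [[x6, x5], [x4, [x2, x3]]]]
Applying ab - ba throughout gives 32 signed words (2^5 = 32).
Only words starting with x1 matter:
  sign of x1x2x3x4x5x6 is -1, so it contributes -[[[[[x1, x2], x3], x4], x5], x6]
  sign of x1x2x3x4x6x5 is +1, so it contributes +[[[[[x1, x2], x3], x4], x6], x5]
  sign of x1x3x2x4x5x6 is +1, so it contributes +[[[[[x1, x3], x2], x4], x5], x6]
  sign of x1x3x2x4x6x5 is -1, so it contributes -[[[[[x1, x3], x2], x4], x6], x5]
  sign of x1x4x2x3x5x6 is +1, so it contributes +[[[[[x1, x4], x2], x3], x5], x6]
  sign of x1x4x2x3x6x5 is -1, so it contributes -[[[[[x1, x4], x2], x3], x6], x5]
  sign of x1x4x3x2x5x6 is -1, so it contributes -[[[[[x1, x4], x3], x2], x5], x6]
  sign of x1x4x3x2x6x5 is +1, so it contributes +[[[[[x1, x4], x3], x2], x6], x5]
  sign of x1x5x6x2x3x4 is +1, so it contributes +[[[[[x1, x5], x6], x2], x3], x4]
  sign of x1x5x6x3x2x4 is -1, so it contributes -[[[[[x1, x5], x6], x3], x2], x4]
  sign of x1x5x6x4x2x3 is -1, so it contributes -[[[[[x1, x5], x6], x4], x2], x3]
  sign of x1x5x6x4x3x2 is +1, so it contributes +[[[[[x1, x5], x6], x4], x3], x2]
  sign of x1x6x5x2x3x4 is -1, so it contributes -[[[[[x1, x6], x5], x2], x3], x4]
  sign of x1x6x5x3x2x4 is +1, so it contributes +[[[[[x1, x6], x5], x3], x2], x4]
  sign of x1x6x5x4x2x3 is +1, so it contributes +[[[[[x1, x6], x5], x4], x2], x3]
  sign of x1x6x5x4x3x2 is -1, so it contributes -[[[[[x1, x6], x5], x4], x3], x2]


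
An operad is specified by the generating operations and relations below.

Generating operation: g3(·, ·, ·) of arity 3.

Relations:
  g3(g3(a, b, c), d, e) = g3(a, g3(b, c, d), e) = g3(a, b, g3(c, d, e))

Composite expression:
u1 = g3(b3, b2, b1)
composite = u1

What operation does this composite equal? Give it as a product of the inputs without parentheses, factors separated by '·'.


The g3-tree's shape is irrelevant; the b-reading-order decides.
g3(b3, b2, b1) collapses to b3 · b2 · b1

b3 · b2 · b1


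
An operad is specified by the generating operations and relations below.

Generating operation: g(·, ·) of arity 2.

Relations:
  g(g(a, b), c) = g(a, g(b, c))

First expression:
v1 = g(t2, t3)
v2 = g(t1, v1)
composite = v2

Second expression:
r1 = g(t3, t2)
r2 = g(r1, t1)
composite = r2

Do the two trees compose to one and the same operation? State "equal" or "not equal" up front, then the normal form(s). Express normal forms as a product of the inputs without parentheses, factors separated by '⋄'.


not equal — first t1 ⋄ t2 ⋄ t3, second t3 ⋄ t2 ⋄ t1

Normal form of the first expression: t1 ⋄ t2 ⋄ t3
Normal form of the second expression: t3 ⋄ t2 ⋄ t1
No match — not equal.


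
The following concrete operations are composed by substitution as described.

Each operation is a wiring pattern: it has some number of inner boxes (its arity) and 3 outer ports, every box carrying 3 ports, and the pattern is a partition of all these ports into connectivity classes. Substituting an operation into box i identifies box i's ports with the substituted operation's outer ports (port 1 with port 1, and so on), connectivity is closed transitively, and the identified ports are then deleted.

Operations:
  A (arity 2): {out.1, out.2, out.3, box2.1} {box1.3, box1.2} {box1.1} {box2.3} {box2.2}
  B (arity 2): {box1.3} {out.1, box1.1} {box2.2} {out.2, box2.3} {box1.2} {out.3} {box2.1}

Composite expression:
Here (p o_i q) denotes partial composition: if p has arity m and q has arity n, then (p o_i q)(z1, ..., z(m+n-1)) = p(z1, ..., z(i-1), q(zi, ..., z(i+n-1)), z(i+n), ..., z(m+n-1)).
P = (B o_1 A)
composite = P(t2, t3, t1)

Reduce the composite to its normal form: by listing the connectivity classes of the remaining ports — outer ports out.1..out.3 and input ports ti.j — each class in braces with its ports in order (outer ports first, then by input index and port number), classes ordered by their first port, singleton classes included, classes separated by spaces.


{out.1, t3.1} {out.2, t1.3} {out.3} {t1.1} {t1.2} {t2.1} {t2.2, t2.3} {t3.2} {t3.3}

Substituting into B glues patterns; closure does the rest.
stage A: inputs (t2, t3), connectivity {out.1, out.2, out.3, t3.1} {t2.1} {t2.2, t2.3} {t3.2} {t3.3}, out.j its boundary
stage B: inputs (t2, t3, t1), connectivity {out.1, t3.1} {out.2, t1.3} {out.3} {t1.1} {t1.2} {t2.1} {t2.2, t2.3} {t3.2} {t3.3}, out.j its boundary


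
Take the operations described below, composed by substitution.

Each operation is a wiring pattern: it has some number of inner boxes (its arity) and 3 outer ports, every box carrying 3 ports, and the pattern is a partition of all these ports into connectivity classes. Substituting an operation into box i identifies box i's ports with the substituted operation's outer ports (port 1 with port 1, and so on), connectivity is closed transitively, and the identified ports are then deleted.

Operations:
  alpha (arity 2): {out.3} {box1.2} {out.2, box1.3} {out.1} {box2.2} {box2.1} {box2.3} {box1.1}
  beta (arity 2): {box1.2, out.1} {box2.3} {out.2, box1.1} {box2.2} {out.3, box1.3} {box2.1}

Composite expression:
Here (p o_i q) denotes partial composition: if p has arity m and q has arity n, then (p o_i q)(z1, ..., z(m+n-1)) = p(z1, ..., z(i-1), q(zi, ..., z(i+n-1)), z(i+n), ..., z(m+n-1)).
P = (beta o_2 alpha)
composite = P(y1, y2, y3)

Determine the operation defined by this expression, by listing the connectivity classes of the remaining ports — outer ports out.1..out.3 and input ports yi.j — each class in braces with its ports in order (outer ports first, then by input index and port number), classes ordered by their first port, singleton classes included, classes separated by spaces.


{out.1, y1.2} {out.2, y1.1} {out.3, y1.3} {y2.1} {y2.2} {y2.3} {y3.1} {y3.2} {y3.3}

Substituting into beta glues patterns; closure does the rest.
through alpha, on inputs (y2, y3): {out.1} {out.2, y2.3} {out.3} {y2.1} {y2.2} {y3.1} {y3.2} {y3.3} (out.j = stage outer ports)
through beta, on inputs (y1, y2, y3): {out.1, y1.2} {out.2, y1.1} {out.3, y1.3} {y2.1} {y2.2} {y2.3} {y3.1} {y3.2} {y3.3} (out.j = stage outer ports)


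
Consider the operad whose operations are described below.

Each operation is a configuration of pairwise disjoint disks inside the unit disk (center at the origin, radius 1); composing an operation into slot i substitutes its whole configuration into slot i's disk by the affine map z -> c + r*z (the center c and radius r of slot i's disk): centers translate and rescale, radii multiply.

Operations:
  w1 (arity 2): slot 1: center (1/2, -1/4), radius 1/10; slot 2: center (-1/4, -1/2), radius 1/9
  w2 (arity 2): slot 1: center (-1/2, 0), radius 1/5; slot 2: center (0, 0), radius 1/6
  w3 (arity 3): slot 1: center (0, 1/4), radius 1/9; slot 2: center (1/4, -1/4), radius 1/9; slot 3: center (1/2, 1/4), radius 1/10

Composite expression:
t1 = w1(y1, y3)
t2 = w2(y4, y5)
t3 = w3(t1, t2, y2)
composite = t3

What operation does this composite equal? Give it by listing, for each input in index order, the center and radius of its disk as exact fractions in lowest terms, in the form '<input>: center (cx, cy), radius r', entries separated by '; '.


y1: center (1/18, 2/9), radius 1/90; y2: center (1/2, 1/4), radius 1/10; y3: center (-1/36, 7/36), radius 1/81; y4: center (7/36, -1/4), radius 1/45; y5: center (1/4, -1/4), radius 1/54

Below w3, radii multiply path by path; the y-disk centers shift.
input y1: composing its 2 substitution steps yields center (1/18, 2/9), radius 1/90
input y3: composing its 2 substitution steps yields center (-1/36, 7/36), radius 1/81
input y4: composing its 2 substitution steps yields center (7/36, -1/4), radius 1/45
input y5: composing its 2 substitution steps yields center (1/4, -1/4), radius 1/54
input y2: composing its 1 substitution step yields center (1/2, 1/4), radius 1/10


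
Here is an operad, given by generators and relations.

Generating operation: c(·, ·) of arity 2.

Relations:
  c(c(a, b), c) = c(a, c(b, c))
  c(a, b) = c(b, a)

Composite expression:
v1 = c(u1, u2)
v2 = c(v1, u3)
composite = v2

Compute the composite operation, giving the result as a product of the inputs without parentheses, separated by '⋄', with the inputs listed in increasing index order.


u1 ⋄ u2 ⋄ u3

Shape and order are irrelevant to c; the u-input set decides.
c(u1, u2) unparenthesizes to u1 ⋄ u2
c(c(u1, u2), u3) unparenthesizes to u1 ⋄ u2 ⋄ u3
sorting the factors by input index: u1 ⋄ u2 ⋄ u3


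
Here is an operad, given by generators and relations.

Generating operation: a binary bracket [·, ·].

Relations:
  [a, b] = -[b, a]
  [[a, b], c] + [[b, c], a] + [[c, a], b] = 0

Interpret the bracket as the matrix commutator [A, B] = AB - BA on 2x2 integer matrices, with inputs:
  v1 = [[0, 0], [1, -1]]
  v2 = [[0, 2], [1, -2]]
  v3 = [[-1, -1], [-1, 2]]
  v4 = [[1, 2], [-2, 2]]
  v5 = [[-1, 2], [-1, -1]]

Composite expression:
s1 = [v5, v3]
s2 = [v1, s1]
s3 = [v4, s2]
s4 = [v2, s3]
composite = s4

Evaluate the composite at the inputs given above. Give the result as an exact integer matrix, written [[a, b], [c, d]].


[[12, 60], [-42, -12]]


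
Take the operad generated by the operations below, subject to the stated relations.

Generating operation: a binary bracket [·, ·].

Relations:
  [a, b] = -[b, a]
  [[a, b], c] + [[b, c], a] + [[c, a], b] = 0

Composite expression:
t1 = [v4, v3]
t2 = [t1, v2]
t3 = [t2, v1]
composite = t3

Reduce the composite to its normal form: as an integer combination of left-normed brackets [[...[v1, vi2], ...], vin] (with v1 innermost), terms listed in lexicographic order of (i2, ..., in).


-[[[v1, v2], v3], v4] + [[[v1, v2], v4], v3] + [[[v1, v3], v4], v2] - [[[v1, v4], v3], v2]


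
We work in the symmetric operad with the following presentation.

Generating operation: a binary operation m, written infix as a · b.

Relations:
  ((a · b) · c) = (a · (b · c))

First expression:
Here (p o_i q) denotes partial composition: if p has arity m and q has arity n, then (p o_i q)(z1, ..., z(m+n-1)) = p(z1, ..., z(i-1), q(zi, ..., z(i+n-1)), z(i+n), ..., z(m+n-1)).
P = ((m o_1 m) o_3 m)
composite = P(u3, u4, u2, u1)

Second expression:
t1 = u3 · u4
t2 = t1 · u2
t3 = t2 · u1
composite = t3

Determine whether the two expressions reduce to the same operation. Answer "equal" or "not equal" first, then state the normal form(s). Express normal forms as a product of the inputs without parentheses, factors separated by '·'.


equal; both compose to u3 · u4 · u2 · u1

The first composite normalizes to u3 · u4 · u2 · u1
The second composite normalizes to u3 · u4 · u2 · u1
Same normal form: equal.


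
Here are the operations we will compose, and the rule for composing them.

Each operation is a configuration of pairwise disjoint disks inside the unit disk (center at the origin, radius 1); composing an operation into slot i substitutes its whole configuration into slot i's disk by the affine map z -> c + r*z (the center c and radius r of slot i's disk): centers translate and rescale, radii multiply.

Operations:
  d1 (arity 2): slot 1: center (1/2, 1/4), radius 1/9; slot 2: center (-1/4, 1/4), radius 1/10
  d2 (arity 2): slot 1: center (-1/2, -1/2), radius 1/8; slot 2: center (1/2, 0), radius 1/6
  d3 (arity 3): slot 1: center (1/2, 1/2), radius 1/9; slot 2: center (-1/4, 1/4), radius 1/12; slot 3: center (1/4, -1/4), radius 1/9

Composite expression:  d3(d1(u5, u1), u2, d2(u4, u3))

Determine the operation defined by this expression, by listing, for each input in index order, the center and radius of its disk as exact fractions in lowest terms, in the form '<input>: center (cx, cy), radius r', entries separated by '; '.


u1: center (17/36, 19/36), radius 1/90; u2: center (-1/4, 1/4), radius 1/12; u3: center (11/36, -1/4), radius 1/54; u4: center (7/36, -11/36), radius 1/72; u5: center (5/9, 19/36), radius 1/81

Only the slot chain above each u matters under d3; compose those maps.
u5 passes through 2 substitutions, ending at center (5/9, 19/36), radius 1/81
u1 passes through 2 substitutions, ending at center (17/36, 19/36), radius 1/90
u2 passes through 1 substitution, ending at center (-1/4, 1/4), radius 1/12
u4 passes through 2 substitutions, ending at center (7/36, -11/36), radius 1/72
u3 passes through 2 substitutions, ending at center (11/36, -1/4), radius 1/54


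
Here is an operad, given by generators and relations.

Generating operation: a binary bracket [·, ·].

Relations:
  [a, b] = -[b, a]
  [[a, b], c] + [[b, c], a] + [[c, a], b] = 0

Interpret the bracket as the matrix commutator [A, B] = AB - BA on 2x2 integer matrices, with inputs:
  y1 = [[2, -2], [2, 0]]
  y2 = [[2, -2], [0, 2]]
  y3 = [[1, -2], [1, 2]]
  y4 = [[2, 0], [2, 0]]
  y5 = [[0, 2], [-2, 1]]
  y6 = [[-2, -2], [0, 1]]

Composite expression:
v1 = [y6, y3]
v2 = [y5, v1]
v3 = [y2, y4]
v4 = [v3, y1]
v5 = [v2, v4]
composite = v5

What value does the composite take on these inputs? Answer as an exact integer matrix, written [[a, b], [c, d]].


[[-24, 160], [-272, 24]]


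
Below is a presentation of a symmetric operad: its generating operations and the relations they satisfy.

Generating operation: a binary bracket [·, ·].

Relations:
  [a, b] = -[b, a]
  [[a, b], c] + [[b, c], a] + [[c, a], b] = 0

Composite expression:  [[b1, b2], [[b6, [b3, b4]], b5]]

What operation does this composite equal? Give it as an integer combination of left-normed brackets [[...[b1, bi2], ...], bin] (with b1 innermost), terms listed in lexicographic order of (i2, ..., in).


Skip Jacobi rewriting: expand, keep b1-initial words, read off terms.
Composite bracket: [[b1, b2], [[b6, [b3, b4]], b5]]
Expanding via [a, b] = ab - ba: 32 signed words (2^5 = 32).
Coefficients come from the b1-initial words:
  b1b2b3b4b6b5 appears with sign -1, giving the term -[[[[[b1, b2], b3], b4], b6], b5]
  b1b2b4b3b6b5 appears with sign +1, giving the term +[[[[[b1, b2], b4], b3], b6], b5]
  b1b2b5b3b4b6 appears with sign +1, giving the term +[[[[[b1, b2], b5], b3], b4], b6]
  b1b2b5b4b3b6 appears with sign -1, giving the term -[[[[[b1, b2], b5], b4], b3], b6]
  b1b2b5b6b3b4 appears with sign -1, giving the term -[[[[[b1, b2], b5], b6], b3], b4]
  b1b2b5b6b4b3 appears with sign +1, giving the term +[[[[[b1, b2], b5], b6], b4], b3]
  b1b2b6b3b4b5 appears with sign +1, giving the term +[[[[[b1, b2], b6], b3], b4], b5]
  b1b2b6b4b3b5 appears with sign -1, giving the term -[[[[[b1, b2], b6], b4], b3], b5]

-[[[[[b1, b2], b3], b4], b6], b5] + [[[[[b1, b2], b4], b3], b6], b5] + [[[[[b1, b2], b5], b3], b4], b6] - [[[[[b1, b2], b5], b4], b3], b6] - [[[[[b1, b2], b5], b6], b3], b4] + [[[[[b1, b2], b5], b6], b4], b3] + [[[[[b1, b2], b6], b3], b4], b5] - [[[[[b1, b2], b6], b4], b3], b5]
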